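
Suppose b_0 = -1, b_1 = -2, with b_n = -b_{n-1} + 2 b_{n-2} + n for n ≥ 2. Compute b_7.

b_2 = -(-2) + 2·(-1) + 2 = 2
b_3 = -2 + 2·(-2) + 3 = -3
b_4 = -(-3) + 2·2 + 4 = 11
b_5 = -11 + 2·(-3) + 5 = -12
b_6 = -(-12) + 2·11 + 6 = 40
b_7 = -40 + 2·(-12) + 7 = -57

-57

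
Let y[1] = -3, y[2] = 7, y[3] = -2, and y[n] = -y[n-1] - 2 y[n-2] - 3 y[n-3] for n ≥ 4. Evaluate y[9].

-79

y[4] = -(-2) - 2*7 - 3*(-3) = -3
y[5] = -(-3) - 2*(-2) - 3*7 = -14
y[6] = -(-14) - 2*(-3) - 3*(-2) = 26
y[7] = -26 - 2*(-14) - 3*(-3) = 11
y[8] = -11 - 2*26 - 3*(-14) = -21
y[9] = -(-21) - 2*11 - 3*26 = -79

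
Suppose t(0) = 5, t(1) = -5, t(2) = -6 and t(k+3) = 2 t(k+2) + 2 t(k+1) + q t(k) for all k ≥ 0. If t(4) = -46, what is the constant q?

t(3) = -22 + 5q
t(4) = -56 + 5q
So -56 + 5q = -46, giving q = 2.

2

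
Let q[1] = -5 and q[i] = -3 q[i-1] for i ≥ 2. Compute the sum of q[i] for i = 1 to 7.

q[2] = -3·(-5) = 15
q[3] = -3·15 = -45
q[4] = -3·(-45) = 135
q[5] = -3·135 = -405
q[6] = -3·(-405) = 1215
q[7] = -3·1215 = -3645
Sum = (-5) + 15 + (-45) + 135 + (-405) + 1215 + (-3645) = -2735

-2735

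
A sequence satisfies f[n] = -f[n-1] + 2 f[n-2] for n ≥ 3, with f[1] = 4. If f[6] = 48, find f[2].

Let f[2] = w.
f[3] = 8 - w
f[4] = -8 + 3w
f[5] = 24 - 5w
f[6] = -40 + 11w
So -40 + 11w = 48, giving w = 8.

8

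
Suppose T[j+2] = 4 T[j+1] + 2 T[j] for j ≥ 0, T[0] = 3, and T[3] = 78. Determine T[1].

Let T[1] = y.
T[2] = 6 + 4y
T[3] = 24 + 18y
So 24 + 18y = 78, giving y = 3.

3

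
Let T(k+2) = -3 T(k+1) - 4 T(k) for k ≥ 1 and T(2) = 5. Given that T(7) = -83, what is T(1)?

Let T(1) = z.
T(3) = -15 - 4z
T(4) = 25 + 12z
T(5) = -15 - 20z
T(6) = -55 + 12z
T(7) = 225 + 44z
So 225 + 44z = -83, giving z = -7.

-7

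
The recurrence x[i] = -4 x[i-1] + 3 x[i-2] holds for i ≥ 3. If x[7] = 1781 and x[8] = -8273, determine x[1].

3

Rearranging, x[i-2] = (x[i] + 4 x[i-1]) / 3.
x[6] = (-8273 + 4·1781) / 3 = -1149/3 = -383
x[5] = (1781 + 4·(-383)) / 3 = 249/3 = 83
x[4] = (-383 + 4·83) / 3 = -51/3 = -17
x[3] = (83 + 4·(-17)) / 3 = 15/3 = 5
x[2] = (-17 + 4·5) / 3 = 3/3 = 1
x[1] = (5 + 4·1) / 3 = 9/3 = 3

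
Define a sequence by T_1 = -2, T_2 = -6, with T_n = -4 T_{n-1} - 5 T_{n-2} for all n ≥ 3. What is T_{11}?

-30686

T_3 = -4·(-6) - 5·(-2) = 34
T_4 = -4·34 - 5·(-6) = -106
T_5 = -4·(-106) - 5·34 = 254
T_6 = -4·254 - 5·(-106) = -486
T_7 = -4·(-486) - 5·254 = 674
T_8 = -4·674 - 5·(-486) = -266
T_9 = -4·(-266) - 5·674 = -2306
T_{10} = -4·(-2306) - 5·(-266) = 10554
T_{11} = -4·10554 - 5·(-2306) = -30686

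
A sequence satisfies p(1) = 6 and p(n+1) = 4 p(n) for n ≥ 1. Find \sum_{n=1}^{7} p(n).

p(2) = 4(6) = 24
p(3) = 4(24) = 96
p(4) = 4(96) = 384
p(5) = 4(384) = 1536
p(6) = 4(1536) = 6144
p(7) = 4(6144) = 24576
Sum = 6 + 24 + 96 + 384 + 1536 + 6144 + 24576 = 32766

32766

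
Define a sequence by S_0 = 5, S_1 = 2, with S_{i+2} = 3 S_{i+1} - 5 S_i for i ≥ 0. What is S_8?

S_2 = 3*2 - 5*5 = -19
S_3 = 3*(-19) - 5*2 = -67
S_4 = 3*(-67) - 5*(-19) = -106
S_5 = 3*(-106) - 5*(-67) = 17
S_6 = 3*17 - 5*(-106) = 581
S_7 = 3*581 - 5*17 = 1658
S_8 = 3*1658 - 5*581 = 2069

2069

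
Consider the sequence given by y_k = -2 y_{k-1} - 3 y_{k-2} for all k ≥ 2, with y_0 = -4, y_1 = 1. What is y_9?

y_2 = -2·1 - 3·(-4) = 10
y_3 = -2·10 - 3·1 = -23
y_4 = -2·(-23) - 3·10 = 16
y_5 = -2·16 - 3·(-23) = 37
y_6 = -2·37 - 3·16 = -122
y_7 = -2·(-122) - 3·37 = 133
y_8 = -2·133 - 3·(-122) = 100
y_9 = -2·100 - 3·133 = -599

-599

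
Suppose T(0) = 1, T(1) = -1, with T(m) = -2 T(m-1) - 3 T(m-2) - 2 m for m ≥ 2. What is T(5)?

-17

T(2) = -2(-1) - 3(1) - 4 = -5
T(3) = -2(-5) - 3(-1) - 6 = 7
T(4) = -2(7) - 3(-5) - 8 = -7
T(5) = -2(-7) - 3(7) - 10 = -17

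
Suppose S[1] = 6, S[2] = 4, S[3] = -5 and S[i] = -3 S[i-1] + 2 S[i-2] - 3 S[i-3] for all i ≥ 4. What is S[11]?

S[4] = -3·(-5) + 2·4 - 3·6 = 5
S[5] = -3·5 + 2·(-5) - 3·4 = -37
S[6] = -3·(-37) + 2·5 - 3·(-5) = 136
S[7] = -3·136 + 2·(-37) - 3·5 = -497
S[8] = -3·(-497) + 2·136 - 3·(-37) = 1874
S[9] = -3·1874 + 2·(-497) - 3·136 = -7024
S[10] = -3·(-7024) + 2·1874 - 3·(-497) = 26311
S[11] = -3·26311 + 2·(-7024) - 3·1874 = -98603

-98603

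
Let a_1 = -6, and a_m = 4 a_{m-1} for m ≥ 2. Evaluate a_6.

a_2 = 4·(-6) = -24
a_3 = 4·(-24) = -96
a_4 = 4·(-96) = -384
a_5 = 4·(-384) = -1536
a_6 = 4·(-1536) = -6144

-6144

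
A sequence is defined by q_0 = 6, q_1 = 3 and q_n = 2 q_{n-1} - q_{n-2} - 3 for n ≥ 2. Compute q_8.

-102

q_2 = 2(3) - 6 - 3 = -3
q_3 = 2(-3) - 3 - 3 = -12
q_4 = 2(-12) - (-3) - 3 = -24
q_5 = 2(-24) - (-12) - 3 = -39
q_6 = 2(-39) - (-24) - 3 = -57
q_7 = 2(-57) - (-39) - 3 = -78
q_8 = 2(-78) - (-57) - 3 = -102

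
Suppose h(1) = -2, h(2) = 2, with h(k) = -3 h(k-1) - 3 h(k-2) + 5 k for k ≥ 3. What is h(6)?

-96

h(3) = -3*2 - 3*(-2) + 15 = 15
h(4) = -3*15 - 3*2 + 20 = -31
h(5) = -3*(-31) - 3*15 + 25 = 73
h(6) = -3*73 - 3*(-31) + 30 = -96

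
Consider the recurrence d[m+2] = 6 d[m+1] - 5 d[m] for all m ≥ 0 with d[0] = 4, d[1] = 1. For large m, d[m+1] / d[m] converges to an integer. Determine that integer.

The characteristic equation is r^2 - 6r + 5 = 0, which factors as (r - 5)(r - 1) = 0.
So the roots are 5 and 1. Since |5| > |1| and the coefficient of 5^m is non-zero, the ratio tends to 5.

5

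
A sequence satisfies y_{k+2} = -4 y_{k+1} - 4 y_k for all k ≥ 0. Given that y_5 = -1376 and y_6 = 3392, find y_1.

Rearranging, y_{k-2} = (y_k + 4 y_{k-1}) / -4.
y_4 = (3392 + 4·(-1376)) / -4 = -2112/-4 = 528
y_3 = (-1376 + 4·528) / -4 = 736/-4 = -184
y_2 = (528 + 4·(-184)) / -4 = -208/-4 = 52
y_1 = (-184 + 4·52) / -4 = 24/-4 = -6

-6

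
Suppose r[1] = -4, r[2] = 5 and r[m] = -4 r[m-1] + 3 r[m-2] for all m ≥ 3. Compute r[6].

3101

r[3] = -4(5) + 3(-4) = -32
r[4] = -4(-32) + 3(5) = 143
r[5] = -4(143) + 3(-32) = -668
r[6] = -4(-668) + 3(143) = 3101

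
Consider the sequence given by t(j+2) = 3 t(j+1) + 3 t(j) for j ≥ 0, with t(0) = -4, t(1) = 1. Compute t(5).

t(2) = 3(1) + 3(-4) = -9
t(3) = 3(-9) + 3(1) = -24
t(4) = 3(-24) + 3(-9) = -99
t(5) = 3(-99) + 3(-24) = -369

-369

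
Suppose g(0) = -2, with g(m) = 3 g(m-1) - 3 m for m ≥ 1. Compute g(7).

-9282

g(1) = 3·(-2) - 3 = -9
g(2) = 3·(-9) - 6 = -33
g(3) = 3·(-33) - 9 = -108
g(4) = 3·(-108) - 12 = -336
g(5) = 3·(-336) - 15 = -1023
g(6) = 3·(-1023) - 18 = -3087
g(7) = 3·(-3087) - 21 = -9282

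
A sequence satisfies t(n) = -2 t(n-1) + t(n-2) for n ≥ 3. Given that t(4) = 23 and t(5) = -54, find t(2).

7

Rearranging, t(n-2) = t(n) + 2 t(n-1).
t(3) = -54 + 2*23 = -8
t(2) = 23 + 2*(-8) = 7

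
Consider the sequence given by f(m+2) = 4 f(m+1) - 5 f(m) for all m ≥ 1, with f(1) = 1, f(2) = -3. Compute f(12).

34987

f(3) = 4*(-3) - 5*1 = -17
f(4) = 4*(-17) - 5*(-3) = -53
f(5) = 4*(-53) - 5*(-17) = -127
f(6) = 4*(-127) - 5*(-53) = -243
f(7) = 4*(-243) - 5*(-127) = -337
f(8) = 4*(-337) - 5*(-243) = -133
f(9) = 4*(-133) - 5*(-337) = 1153
f(10) = 4*1153 - 5*(-133) = 5277
f(11) = 4*5277 - 5*1153 = 15343
f(12) = 4*15343 - 5*5277 = 34987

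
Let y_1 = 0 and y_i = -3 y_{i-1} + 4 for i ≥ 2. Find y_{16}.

The fixed point is 4/(1 + 3) = 1, so y_i - 1 = -3(y_{i-1} - 1).
Hence y_i = -1·(-3)^{i-1} + 1.
y_{16} = -1·(-3)^{15} + 1 = -1·-14348907 + 1 = 14348908.

14348908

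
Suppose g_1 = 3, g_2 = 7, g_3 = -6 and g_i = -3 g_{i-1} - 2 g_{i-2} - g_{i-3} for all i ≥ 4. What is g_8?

-1

g_4 = -3*(-6) - 2*7 - 3 = 1
g_5 = -3*1 - 2*(-6) - 7 = 2
g_6 = -3*2 - 2*1 - (-6) = -2
g_7 = -3*(-2) - 2*2 - 1 = 1
g_8 = -3*1 - 2*(-2) - 2 = -1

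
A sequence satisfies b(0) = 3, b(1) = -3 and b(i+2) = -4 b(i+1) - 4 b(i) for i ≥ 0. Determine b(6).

b(2) = -4*(-3) - 4*3 = 0
b(3) = -4*0 - 4*(-3) = 12
b(4) = -4*12 - 4*0 = -48
b(5) = -4*(-48) - 4*12 = 144
b(6) = -4*144 - 4*(-48) = -384

-384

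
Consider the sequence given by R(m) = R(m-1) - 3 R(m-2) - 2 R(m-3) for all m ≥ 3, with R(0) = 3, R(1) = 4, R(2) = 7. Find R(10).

-1448

R(3) = 7 - 3(4) - 2(3) = -11
R(4) = (-11) - 3(7) - 2(4) = -40
R(5) = (-40) - 3(-11) - 2(7) = -21
R(6) = (-21) - 3(-40) - 2(-11) = 121
R(7) = 121 - 3(-21) - 2(-40) = 264
R(8) = 264 - 3(121) - 2(-21) = -57
R(9) = (-57) - 3(264) - 2(121) = -1091
R(10) = (-1091) - 3(-57) - 2(264) = -1448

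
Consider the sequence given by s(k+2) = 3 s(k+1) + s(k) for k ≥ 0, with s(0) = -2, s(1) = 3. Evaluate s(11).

338769

s(2) = 3(3) + (-2) = 7
s(3) = 3(7) + 3 = 24
s(4) = 3(24) + 7 = 79
s(5) = 3(79) + 24 = 261
s(6) = 3(261) + 79 = 862
s(7) = 3(862) + 261 = 2847
s(8) = 3(2847) + 862 = 9403
s(9) = 3(9403) + 2847 = 31056
s(10) = 3(31056) + 9403 = 102571
s(11) = 3(102571) + 31056 = 338769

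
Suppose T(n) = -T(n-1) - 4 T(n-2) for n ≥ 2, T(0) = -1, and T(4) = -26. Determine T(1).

-2

Let T(1) = v.
T(2) = 4 - v
T(3) = -4 - 3v
T(4) = -12 + 7v
So -12 + 7v = -26, giving v = -2.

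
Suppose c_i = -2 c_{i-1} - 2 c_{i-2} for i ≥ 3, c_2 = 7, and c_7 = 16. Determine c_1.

Let c_1 = w.
c_3 = -14 - 2w
c_4 = 14 + 4w
c_5 = -4w
c_6 = -28
c_7 = 56 + 8w
So 56 + 8w = 16, giving w = -5.

-5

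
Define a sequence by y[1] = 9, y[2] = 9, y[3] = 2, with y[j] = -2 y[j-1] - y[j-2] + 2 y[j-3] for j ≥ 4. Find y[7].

30

y[4] = -2·2 - 9 + 2·9 = 5
y[5] = -2·5 - 2 + 2·9 = 6
y[6] = -2·6 - 5 + 2·2 = -13
y[7] = -2·(-13) - 6 + 2·5 = 30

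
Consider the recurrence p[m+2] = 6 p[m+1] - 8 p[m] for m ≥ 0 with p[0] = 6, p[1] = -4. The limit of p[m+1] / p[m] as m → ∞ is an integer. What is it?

4

The characteristic equation is r^2 - 6r + 8 = 0, which factors as (r - 4)(r - 2) = 0.
So the roots are 4 and 2. Since |4| > |2| and the coefficient of 4^m is non-zero, the ratio tends to 4.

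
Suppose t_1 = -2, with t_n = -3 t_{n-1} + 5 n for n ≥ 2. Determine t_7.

t_2 = -3·(-2) + 10 = 16
t_3 = -3·16 + 15 = -33
t_4 = -3·(-33) + 20 = 119
t_5 = -3·119 + 25 = -332
t_6 = -3·(-332) + 30 = 1026
t_7 = -3·1026 + 35 = -3043

-3043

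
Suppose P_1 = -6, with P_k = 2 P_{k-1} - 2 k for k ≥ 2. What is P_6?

P_2 = 2(-6) - 4 = -16
P_3 = 2(-16) - 6 = -38
P_4 = 2(-38) - 8 = -84
P_5 = 2(-84) - 10 = -178
P_6 = 2(-178) - 12 = -368

-368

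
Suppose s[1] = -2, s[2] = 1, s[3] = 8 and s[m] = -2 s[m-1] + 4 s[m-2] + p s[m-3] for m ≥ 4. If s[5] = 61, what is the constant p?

1

s[4] = -12 - 2p
s[5] = 56 + 5p
So 56 + 5p = 61, giving p = 1.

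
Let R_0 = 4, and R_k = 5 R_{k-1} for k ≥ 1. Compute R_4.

R_1 = 5*4 = 20
R_2 = 5*20 = 100
R_3 = 5*100 = 500
R_4 = 5*500 = 2500

2500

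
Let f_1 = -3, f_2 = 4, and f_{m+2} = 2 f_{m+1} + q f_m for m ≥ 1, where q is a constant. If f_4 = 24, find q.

f_3 = 8 - 3q
f_4 = 16 - 2q
So 16 - 2q = 24, giving q = -4.

-4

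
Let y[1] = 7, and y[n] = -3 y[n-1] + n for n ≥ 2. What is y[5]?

533

y[2] = -3*7 + 2 = -19
y[3] = -3*(-19) + 3 = 60
y[4] = -3*60 + 4 = -176
y[5] = -3*(-176) + 5 = 533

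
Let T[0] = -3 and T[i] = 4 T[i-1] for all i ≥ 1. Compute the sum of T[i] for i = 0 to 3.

-255

T[1] = 4(-3) = -12
T[2] = 4(-12) = -48
T[3] = 4(-48) = -192
Sum = (-3) + (-12) + (-48) + (-192) = -255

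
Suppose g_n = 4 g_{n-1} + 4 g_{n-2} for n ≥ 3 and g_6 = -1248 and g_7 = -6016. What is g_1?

4

Rearranging, g_{n-2} = (g_n - 4 g_{n-1}) / 4.
g_5 = (-6016 - 4(-1248)) / 4 = -1024/4 = -256
g_4 = (-1248 - 4(-256)) / 4 = -224/4 = -56
g_3 = (-256 - 4(-56)) / 4 = -32/4 = -8
g_2 = (-56 - 4(-8)) / 4 = -24/4 = -6
g_1 = (-8 - 4(-6)) / 4 = 16/4 = 4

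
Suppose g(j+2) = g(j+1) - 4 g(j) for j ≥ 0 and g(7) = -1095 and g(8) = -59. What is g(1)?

Rearranging, g(j-2) = (g(j) - g(j-1)) / -4.
g(6) = (-59 - (-1095)) / -4 = 1036/-4 = -259
g(5) = (-1095 - (-259)) / -4 = -836/-4 = 209
g(4) = (-259 - 209) / -4 = -468/-4 = 117
g(3) = (209 - 117) / -4 = 92/-4 = -23
g(2) = (117 - (-23)) / -4 = 140/-4 = -35
g(1) = (-23 - (-35)) / -4 = 12/-4 = -3

-3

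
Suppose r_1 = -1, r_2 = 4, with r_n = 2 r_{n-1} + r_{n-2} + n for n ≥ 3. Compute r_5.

71

r_3 = 2*4 + (-1) + 3 = 10
r_4 = 2*10 + 4 + 4 = 28
r_5 = 2*28 + 10 + 5 = 71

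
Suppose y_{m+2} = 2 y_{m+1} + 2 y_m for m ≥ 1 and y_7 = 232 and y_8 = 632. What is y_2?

Rearranging, y_{m-2} = (y_m - 2 y_{m-1}) / 2.
y_6 = (632 - 2·232) / 2 = 168/2 = 84
y_5 = (232 - 2·84) / 2 = 64/2 = 32
y_4 = (84 - 2·32) / 2 = 20/2 = 10
y_3 = (32 - 2·10) / 2 = 12/2 = 6
y_2 = (10 - 2·6) / 2 = -2/2 = -1

-1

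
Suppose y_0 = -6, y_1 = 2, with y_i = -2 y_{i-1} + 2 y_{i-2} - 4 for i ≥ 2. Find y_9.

18268

y_2 = -2*2 + 2*(-6) - 4 = -20
y_3 = -2*(-20) + 2*2 - 4 = 40
y_4 = -2*40 + 2*(-20) - 4 = -124
y_5 = -2*(-124) + 2*40 - 4 = 324
y_6 = -2*324 + 2*(-124) - 4 = -900
y_7 = -2*(-900) + 2*324 - 4 = 2444
y_8 = -2*2444 + 2*(-900) - 4 = -6692
y_9 = -2*(-6692) + 2*2444 - 4 = 18268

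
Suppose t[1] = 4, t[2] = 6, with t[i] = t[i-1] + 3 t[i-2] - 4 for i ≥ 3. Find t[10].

t[3] = 6 + 3*4 - 4 = 14
t[4] = 14 + 3*6 - 4 = 28
t[5] = 28 + 3*14 - 4 = 66
t[6] = 66 + 3*28 - 4 = 146
t[7] = 146 + 3*66 - 4 = 340
t[8] = 340 + 3*146 - 4 = 774
t[9] = 774 + 3*340 - 4 = 1790
t[10] = 1790 + 3*774 - 4 = 4108

4108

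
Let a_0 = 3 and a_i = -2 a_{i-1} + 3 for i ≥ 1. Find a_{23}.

-16777215

The fixed point is 3/(1 + 2) = 1, so a_i - 1 = -2(a_{i-1} - 1).
Hence a_i = 2·(-2)^i + 1.
a_{23} = 2·(-2)^{23} + 1 = 2·-8388608 + 1 = -16777215.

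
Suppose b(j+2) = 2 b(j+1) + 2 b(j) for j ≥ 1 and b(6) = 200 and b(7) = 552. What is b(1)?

9

Rearranging, b(j-2) = (b(j) - 2 b(j-1)) / 2.
b(5) = (552 - 2(200)) / 2 = 152/2 = 76
b(4) = (200 - 2(76)) / 2 = 48/2 = 24
b(3) = (76 - 2(24)) / 2 = 28/2 = 14
b(2) = (24 - 2(14)) / 2 = -4/2 = -2
b(1) = (14 - 2(-2)) / 2 = 18/2 = 9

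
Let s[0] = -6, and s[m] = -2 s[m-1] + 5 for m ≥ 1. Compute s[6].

s[1] = -2(-6) + 5 = 17
s[2] = -2(17) + 5 = -29
s[3] = -2(-29) + 5 = 63
s[4] = -2(63) + 5 = -121
s[5] = -2(-121) + 5 = 247
s[6] = -2(247) + 5 = -489

-489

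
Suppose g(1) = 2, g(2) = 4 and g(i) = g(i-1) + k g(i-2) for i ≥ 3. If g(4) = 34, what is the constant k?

5

g(3) = 4 + 2k
g(4) = 4 + 6k
So 4 + 6k = 34, giving k = 5.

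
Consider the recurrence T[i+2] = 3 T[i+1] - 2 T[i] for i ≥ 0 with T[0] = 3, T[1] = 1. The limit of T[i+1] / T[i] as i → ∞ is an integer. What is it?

The characteristic equation is r^2 - 3r + 2 = 0, which factors as (r - 2)(r - 1) = 0.
So the roots are 2 and 1. Since |2| > |1| and the coefficient of 2^i is non-zero, the ratio tends to 2.

2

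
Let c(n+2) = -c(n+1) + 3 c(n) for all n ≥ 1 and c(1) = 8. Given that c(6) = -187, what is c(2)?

-1

Let c(2) = z.
c(3) = 24 - z
c(4) = -24 + 4z
c(5) = 96 - 7z
c(6) = -168 + 19z
So -168 + 19z = -187, giving z = -1.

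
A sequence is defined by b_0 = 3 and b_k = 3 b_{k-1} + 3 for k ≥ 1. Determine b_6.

3279

b_1 = 3·3 + 3 = 12
b_2 = 3·12 + 3 = 39
b_3 = 3·39 + 3 = 120
b_4 = 3·120 + 3 = 363
b_5 = 3·363 + 3 = 1092
b_6 = 3·1092 + 3 = 3279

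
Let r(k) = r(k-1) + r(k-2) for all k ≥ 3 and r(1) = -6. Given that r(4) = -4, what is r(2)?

Let r(2) = v.
r(3) = -6 + v
r(4) = -6 + 2v
So -6 + 2v = -4, giving v = 1.

1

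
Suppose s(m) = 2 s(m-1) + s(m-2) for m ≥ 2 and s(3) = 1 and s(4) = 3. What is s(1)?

-1

Rearranging, s(m-2) = s(m) - 2 s(m-1).
s(2) = 3 - 2*1 = 1
s(1) = 1 - 2*1 = -1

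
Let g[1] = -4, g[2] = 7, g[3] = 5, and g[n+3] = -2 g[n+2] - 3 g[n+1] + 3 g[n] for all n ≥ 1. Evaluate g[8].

g[4] = -2·5 - 3·7 + 3·(-4) = -43
g[5] = -2·(-43) - 3·5 + 3·7 = 92
g[6] = -2·92 - 3·(-43) + 3·5 = -40
g[7] = -2·(-40) - 3·92 + 3·(-43) = -325
g[8] = -2·(-325) - 3·(-40) + 3·92 = 1046

1046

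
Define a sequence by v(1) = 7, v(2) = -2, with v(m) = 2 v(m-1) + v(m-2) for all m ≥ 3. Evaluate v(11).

2139

v(3) = 2(-2) + 7 = 3
v(4) = 2(3) + (-2) = 4
v(5) = 2(4) + 3 = 11
v(6) = 2(11) + 4 = 26
v(7) = 2(26) + 11 = 63
v(8) = 2(63) + 26 = 152
v(9) = 2(152) + 63 = 367
v(10) = 2(367) + 152 = 886
v(11) = 2(886) + 367 = 2139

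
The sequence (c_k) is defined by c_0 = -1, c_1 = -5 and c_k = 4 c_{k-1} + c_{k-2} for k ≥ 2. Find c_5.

c_2 = 4*(-5) + (-1) = -21
c_3 = 4*(-21) + (-5) = -89
c_4 = 4*(-89) + (-21) = -377
c_5 = 4*(-377) + (-89) = -1597

-1597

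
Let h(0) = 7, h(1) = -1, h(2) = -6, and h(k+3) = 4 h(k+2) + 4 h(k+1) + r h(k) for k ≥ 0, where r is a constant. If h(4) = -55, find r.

3

h(3) = -28 + 7r
h(4) = -136 + 27r
So -136 + 27r = -55, giving r = 3.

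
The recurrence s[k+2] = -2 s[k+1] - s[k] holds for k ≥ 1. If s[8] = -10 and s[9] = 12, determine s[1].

-4

Rearranging, s[k-2] = -(s[k] + 2 s[k-1]).
s[7] = -(12 + 2(-10)) = 8
s[6] = -(-10 + 2(8)) = -6
s[5] = -(8 + 2(-6)) = 4
s[4] = -(-6 + 2(4)) = -2
s[3] = -(4 + 2(-2)) = 0
s[2] = -(-2 + 2(0)) = 2
s[1] = -(0 + 2(2)) = -4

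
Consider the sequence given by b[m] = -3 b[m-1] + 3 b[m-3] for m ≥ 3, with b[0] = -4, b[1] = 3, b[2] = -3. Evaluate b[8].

1269

b[3] = -3·(-3) + 3·(-4) = -3
b[4] = -3·(-3) + 3·3 = 18
b[5] = -3·18 + 3·(-3) = -63
b[6] = -3·(-63) + 3·(-3) = 180
b[7] = -3·180 + 3·18 = -486
b[8] = -3·(-486) + 3·(-63) = 1269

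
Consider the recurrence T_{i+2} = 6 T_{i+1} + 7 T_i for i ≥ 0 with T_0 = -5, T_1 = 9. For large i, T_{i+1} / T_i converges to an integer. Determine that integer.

7

The characteristic equation is r^2 - 6r - 7 = 0, which factors as (r - 7)(r + 1) = 0.
So the roots are 7 and -1. Since |7| > |-1| and the coefficient of 7^i is non-zero, the ratio tends to 7.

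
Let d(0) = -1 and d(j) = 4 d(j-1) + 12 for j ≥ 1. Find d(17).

The fixed point is 12/(1 - 4) = -4, so d(j) + 4 = 4(d(j-1) + 4).
Hence d(j) = 3·4^j - 4.
d(17) = 3·4^{17} - 4 = 3·17179869184 - 4 = 51539607548.

51539607548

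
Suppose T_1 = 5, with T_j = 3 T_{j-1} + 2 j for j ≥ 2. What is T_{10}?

147611

T_2 = 3(5) + 4 = 19
T_3 = 3(19) + 6 = 63
T_4 = 3(63) + 8 = 197
T_5 = 3(197) + 10 = 601
T_6 = 3(601) + 12 = 1815
T_7 = 3(1815) + 14 = 5459
T_8 = 3(5459) + 16 = 16393
T_9 = 3(16393) + 18 = 49197
T_{10} = 3(49197) + 20 = 147611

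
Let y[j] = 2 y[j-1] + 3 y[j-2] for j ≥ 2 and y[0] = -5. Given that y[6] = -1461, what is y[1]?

-3

Let y[1] = v.
y[2] = -15 + 2v
y[3] = -30 + 7v
y[4] = -105 + 20v
y[5] = -300 + 61v
y[6] = -915 + 182v
So -915 + 182v = -1461, giving v = -3.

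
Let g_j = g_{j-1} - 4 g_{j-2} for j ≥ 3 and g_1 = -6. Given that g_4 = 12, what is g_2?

Let g_2 = v.
g_3 = 24 + v
g_4 = 24 - 3v
So 24 - 3v = 12, giving v = 4.

4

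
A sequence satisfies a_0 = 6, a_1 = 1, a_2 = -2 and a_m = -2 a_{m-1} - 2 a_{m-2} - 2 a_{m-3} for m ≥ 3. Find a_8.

80

a_3 = -2(-2) - 2(1) - 2(6) = -10
a_4 = -2(-10) - 2(-2) - 2(1) = 22
a_5 = -2(22) - 2(-10) - 2(-2) = -20
a_6 = -2(-20) - 2(22) - 2(-10) = 16
a_7 = -2(16) - 2(-20) - 2(22) = -36
a_8 = -2(-36) - 2(16) - 2(-20) = 80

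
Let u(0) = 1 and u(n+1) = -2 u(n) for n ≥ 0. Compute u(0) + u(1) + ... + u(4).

11

u(1) = -2(1) = -2
u(2) = -2(-2) = 4
u(3) = -2(4) = -8
u(4) = -2(-8) = 16
Sum = 1 + (-2) + 4 + (-8) + 16 = 11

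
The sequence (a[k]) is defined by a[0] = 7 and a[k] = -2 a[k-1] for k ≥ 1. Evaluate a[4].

a[1] = -2(7) = -14
a[2] = -2(-14) = 28
a[3] = -2(28) = -56
a[4] = -2(-56) = 112

112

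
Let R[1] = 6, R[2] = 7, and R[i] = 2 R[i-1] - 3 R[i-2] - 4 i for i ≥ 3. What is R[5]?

R[3] = 2*7 - 3*6 - 12 = -16
R[4] = 2*(-16) - 3*7 - 16 = -69
R[5] = 2*(-69) - 3*(-16) - 20 = -110

-110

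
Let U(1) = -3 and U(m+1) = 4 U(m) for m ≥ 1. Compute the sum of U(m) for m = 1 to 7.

-16383

U(2) = 4(-3) = -12
U(3) = 4(-12) = -48
U(4) = 4(-48) = -192
U(5) = 4(-192) = -768
U(6) = 4(-768) = -3072
U(7) = 4(-3072) = -12288
Sum = (-3) + (-12) + (-48) + (-192) + (-768) + (-3072) + (-12288) = -16383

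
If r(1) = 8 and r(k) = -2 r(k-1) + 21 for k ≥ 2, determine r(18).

The fixed point is 21/(1 + 2) = 7, so r(k) - 7 = -2(r(k-1) - 7).
Hence r(k) = 1·(-2)^{k-1} + 7.
r(18) = 1·(-2)^{17} + 7 = 1·-131072 + 7 = -131065.

-131065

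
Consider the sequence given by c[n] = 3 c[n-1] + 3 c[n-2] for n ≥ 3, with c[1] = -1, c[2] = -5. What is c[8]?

-14229

c[3] = 3·(-5) + 3·(-1) = -18
c[4] = 3·(-18) + 3·(-5) = -69
c[5] = 3·(-69) + 3·(-18) = -261
c[6] = 3·(-261) + 3·(-69) = -990
c[7] = 3·(-990) + 3·(-261) = -3753
c[8] = 3·(-3753) + 3·(-990) = -14229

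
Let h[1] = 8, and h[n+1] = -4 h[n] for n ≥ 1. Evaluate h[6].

h[2] = -4*8 = -32
h[3] = -4*(-32) = 128
h[4] = -4*128 = -512
h[5] = -4*(-512) = 2048
h[6] = -4*2048 = -8192

-8192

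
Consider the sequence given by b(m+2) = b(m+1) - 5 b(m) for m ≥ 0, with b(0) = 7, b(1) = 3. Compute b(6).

b(2) = 3 - 5(7) = -32
b(3) = (-32) - 5(3) = -47
b(4) = (-47) - 5(-32) = 113
b(5) = 113 - 5(-47) = 348
b(6) = 348 - 5(113) = -217

-217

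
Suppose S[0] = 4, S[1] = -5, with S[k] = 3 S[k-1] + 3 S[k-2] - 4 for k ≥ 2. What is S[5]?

-559

S[2] = 3·(-5) + 3·4 - 4 = -7
S[3] = 3·(-7) + 3·(-5) - 4 = -40
S[4] = 3·(-40) + 3·(-7) - 4 = -145
S[5] = 3·(-145) + 3·(-40) - 4 = -559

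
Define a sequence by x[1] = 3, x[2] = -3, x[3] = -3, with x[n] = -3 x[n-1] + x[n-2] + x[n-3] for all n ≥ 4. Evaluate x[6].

x[4] = -3(-3) + (-3) + 3 = 9
x[5] = -3(9) + (-3) + (-3) = -33
x[6] = -3(-33) + 9 + (-3) = 105

105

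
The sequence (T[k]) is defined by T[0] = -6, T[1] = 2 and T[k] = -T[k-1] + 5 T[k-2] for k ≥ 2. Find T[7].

T[2] = -2 + 5·(-6) = -32
T[3] = -(-32) + 5·2 = 42
T[4] = -42 + 5·(-32) = -202
T[5] = -(-202) + 5·42 = 412
T[6] = -412 + 5·(-202) = -1422
T[7] = -(-1422) + 5·412 = 3482

3482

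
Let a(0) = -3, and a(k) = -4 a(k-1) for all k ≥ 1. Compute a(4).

a(1) = -4*(-3) = 12
a(2) = -4*12 = -48
a(3) = -4*(-48) = 192
a(4) = -4*192 = -768

-768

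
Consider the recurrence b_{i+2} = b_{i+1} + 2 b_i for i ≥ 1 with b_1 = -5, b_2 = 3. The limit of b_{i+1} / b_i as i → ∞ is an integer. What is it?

2

The characteristic equation is r^2 - r - 2 = 0, which factors as (r - 2)(r + 1) = 0.
So the roots are 2 and -1. Since |2| > |-1| and the coefficient of 2^i is non-zero, the ratio tends to 2.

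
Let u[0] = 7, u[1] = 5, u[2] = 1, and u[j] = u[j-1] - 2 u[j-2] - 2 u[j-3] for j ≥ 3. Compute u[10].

-867

u[3] = 1 - 2*5 - 2*7 = -23
u[4] = (-23) - 2*1 - 2*5 = -35
u[5] = (-35) - 2*(-23) - 2*1 = 9
u[6] = 9 - 2*(-35) - 2*(-23) = 125
u[7] = 125 - 2*9 - 2*(-35) = 177
u[8] = 177 - 2*125 - 2*9 = -91
u[9] = (-91) - 2*177 - 2*125 = -695
u[10] = (-695) - 2*(-91) - 2*177 = -867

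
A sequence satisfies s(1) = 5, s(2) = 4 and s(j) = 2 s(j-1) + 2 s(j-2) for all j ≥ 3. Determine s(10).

s(3) = 2*4 + 2*5 = 18
s(4) = 2*18 + 2*4 = 44
s(5) = 2*44 + 2*18 = 124
s(6) = 2*124 + 2*44 = 336
s(7) = 2*336 + 2*124 = 920
s(8) = 2*920 + 2*336 = 2512
s(9) = 2*2512 + 2*920 = 6864
s(10) = 2*6864 + 2*2512 = 18752

18752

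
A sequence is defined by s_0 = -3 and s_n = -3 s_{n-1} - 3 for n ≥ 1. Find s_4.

-183

s_1 = -3(-3) - 3 = 6
s_2 = -3(6) - 3 = -21
s_3 = -3(-21) - 3 = 60
s_4 = -3(60) - 3 = -183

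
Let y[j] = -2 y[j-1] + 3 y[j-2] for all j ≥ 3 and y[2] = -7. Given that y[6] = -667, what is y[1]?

Let y[1] = x.
y[3] = 14 + 3x
y[4] = -49 - 6x
y[5] = 140 + 21x
y[6] = -427 - 60x
So -427 - 60x = -667, giving x = 4.

4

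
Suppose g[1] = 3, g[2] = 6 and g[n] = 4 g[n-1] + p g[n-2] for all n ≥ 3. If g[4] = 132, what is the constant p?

g[3] = 24 + 3p
g[4] = 96 + 18p
So 96 + 18p = 132, giving p = 2.

2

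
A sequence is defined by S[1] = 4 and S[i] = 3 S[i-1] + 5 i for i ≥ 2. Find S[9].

S[2] = 3·4 + 10 = 22
S[3] = 3·22 + 15 = 81
S[4] = 3·81 + 20 = 263
S[5] = 3·263 + 25 = 814
S[6] = 3·814 + 30 = 2472
S[7] = 3·2472 + 35 = 7451
S[8] = 3·7451 + 40 = 22393
S[9] = 3·22393 + 45 = 67224

67224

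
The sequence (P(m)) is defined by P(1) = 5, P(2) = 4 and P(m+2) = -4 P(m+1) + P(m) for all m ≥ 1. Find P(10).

276916

P(3) = -4*4 + 5 = -11
P(4) = -4*(-11) + 4 = 48
P(5) = -4*48 + (-11) = -203
P(6) = -4*(-203) + 48 = 860
P(7) = -4*860 + (-203) = -3643
P(8) = -4*(-3643) + 860 = 15432
P(9) = -4*15432 + (-3643) = -65371
P(10) = -4*(-65371) + 15432 = 276916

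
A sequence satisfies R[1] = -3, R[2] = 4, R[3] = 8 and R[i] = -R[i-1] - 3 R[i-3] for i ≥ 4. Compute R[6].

-11

R[4] = -8 - 3(-3) = 1
R[5] = -1 - 3(4) = -13
R[6] = -(-13) - 3(8) = -11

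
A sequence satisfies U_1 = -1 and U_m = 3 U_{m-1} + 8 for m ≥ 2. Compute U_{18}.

387420485

The fixed point is 8/(1 - 3) = -4, so U_m + 4 = 3(U_{m-1} + 4).
Hence U_m = 3·3^{m-1} - 4.
U_{18} = 3·3^{17} - 4 = 3·129140163 - 4 = 387420485.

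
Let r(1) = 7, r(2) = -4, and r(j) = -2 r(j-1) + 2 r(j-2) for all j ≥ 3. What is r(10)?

r(3) = -2(-4) + 2(7) = 22
r(4) = -2(22) + 2(-4) = -52
r(5) = -2(-52) + 2(22) = 148
r(6) = -2(148) + 2(-52) = -400
r(7) = -2(-400) + 2(148) = 1096
r(8) = -2(1096) + 2(-400) = -2992
r(9) = -2(-2992) + 2(1096) = 8176
r(10) = -2(8176) + 2(-2992) = -22336

-22336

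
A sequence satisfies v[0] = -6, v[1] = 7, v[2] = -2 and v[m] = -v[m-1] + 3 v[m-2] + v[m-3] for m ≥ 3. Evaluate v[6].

v[3] = -(-2) + 3*7 + (-6) = 17
v[4] = -17 + 3*(-2) + 7 = -16
v[5] = -(-16) + 3*17 + (-2) = 65
v[6] = -65 + 3*(-16) + 17 = -96

-96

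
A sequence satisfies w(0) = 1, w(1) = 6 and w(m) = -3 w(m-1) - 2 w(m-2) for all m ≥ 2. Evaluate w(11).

w(2) = -3(6) - 2(1) = -20
w(3) = -3(-20) - 2(6) = 48
w(4) = -3(48) - 2(-20) = -104
w(5) = -3(-104) - 2(48) = 216
w(6) = -3(216) - 2(-104) = -440
w(7) = -3(-440) - 2(216) = 888
w(8) = -3(888) - 2(-440) = -1784
w(9) = -3(-1784) - 2(888) = 3576
w(10) = -3(3576) - 2(-1784) = -7160
w(11) = -3(-7160) - 2(3576) = 14328

14328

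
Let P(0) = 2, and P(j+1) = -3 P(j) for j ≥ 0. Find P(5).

P(1) = -3(2) = -6
P(2) = -3(-6) = 18
P(3) = -3(18) = -54
P(4) = -3(-54) = 162
P(5) = -3(162) = -486

-486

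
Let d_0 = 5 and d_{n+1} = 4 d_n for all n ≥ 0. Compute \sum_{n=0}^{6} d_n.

27305

d_1 = 4·5 = 20
d_2 = 4·20 = 80
d_3 = 4·80 = 320
d_4 = 4·320 = 1280
d_5 = 4·1280 = 5120
d_6 = 4·5120 = 20480
Sum = 5 + 20 + 80 + 320 + 1280 + 5120 + 20480 = 27305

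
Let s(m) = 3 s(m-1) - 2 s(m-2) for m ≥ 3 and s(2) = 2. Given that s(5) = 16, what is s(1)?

Let s(1) = y.
s(3) = 6 - 2y
s(4) = 14 - 6y
s(5) = 30 - 14y
So 30 - 14y = 16, giving y = 1.

1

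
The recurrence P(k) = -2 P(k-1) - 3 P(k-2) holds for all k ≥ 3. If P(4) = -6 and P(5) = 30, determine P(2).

Rearranging, P(k-2) = (P(k) + 2 P(k-1)) / -3.
P(3) = (30 + 2(-6)) / -3 = 18/-3 = -6
P(2) = (-6 + 2(-6)) / -3 = -18/-3 = 6

6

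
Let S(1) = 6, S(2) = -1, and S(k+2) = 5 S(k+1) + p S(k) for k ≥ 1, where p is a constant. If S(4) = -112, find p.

-3

S(3) = -5 + 6p
S(4) = -25 + 29p
So -25 + 29p = -112, giving p = -3.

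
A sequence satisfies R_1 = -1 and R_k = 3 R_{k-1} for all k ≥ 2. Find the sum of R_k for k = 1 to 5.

R_2 = 3·(-1) = -3
R_3 = 3·(-3) = -9
R_4 = 3·(-9) = -27
R_5 = 3·(-27) = -81
Sum = (-1) + (-3) + (-9) + (-27) + (-81) = -121

-121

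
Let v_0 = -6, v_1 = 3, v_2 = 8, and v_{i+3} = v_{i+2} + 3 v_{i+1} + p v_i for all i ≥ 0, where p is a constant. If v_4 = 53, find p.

v_3 = 17 - 6p
v_4 = 41 - 3p
So 41 - 3p = 53, giving p = -4.

-4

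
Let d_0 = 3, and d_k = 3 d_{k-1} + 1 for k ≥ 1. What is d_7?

7654

d_1 = 3·3 + 1 = 10
d_2 = 3·10 + 1 = 31
d_3 = 3·31 + 1 = 94
d_4 = 3·94 + 1 = 283
d_5 = 3·283 + 1 = 850
d_6 = 3·850 + 1 = 2551
d_7 = 3·2551 + 1 = 7654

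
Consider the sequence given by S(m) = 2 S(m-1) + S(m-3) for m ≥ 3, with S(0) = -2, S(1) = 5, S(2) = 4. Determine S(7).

181

S(3) = 2·4 + (-2) = 6
S(4) = 2·6 + 5 = 17
S(5) = 2·17 + 4 = 38
S(6) = 2·38 + 6 = 82
S(7) = 2·82 + 17 = 181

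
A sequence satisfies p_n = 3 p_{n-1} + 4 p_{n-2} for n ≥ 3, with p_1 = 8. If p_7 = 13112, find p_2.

8

Let p_2 = v.
p_3 = 32 + 3v
p_4 = 96 + 13v
p_5 = 416 + 51v
p_6 = 1632 + 205v
p_7 = 6560 + 819v
So 6560 + 819v = 13112, giving v = 8.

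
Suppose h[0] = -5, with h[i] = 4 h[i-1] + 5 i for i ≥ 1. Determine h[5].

-2855

h[1] = 4*(-5) + 5 = -15
h[2] = 4*(-15) + 10 = -50
h[3] = 4*(-50) + 15 = -185
h[4] = 4*(-185) + 20 = -720
h[5] = 4*(-720) + 25 = -2855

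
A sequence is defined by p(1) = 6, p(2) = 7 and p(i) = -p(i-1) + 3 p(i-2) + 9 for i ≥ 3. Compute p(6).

-20

p(3) = -7 + 3*6 + 9 = 20
p(4) = -20 + 3*7 + 9 = 10
p(5) = -10 + 3*20 + 9 = 59
p(6) = -59 + 3*10 + 9 = -20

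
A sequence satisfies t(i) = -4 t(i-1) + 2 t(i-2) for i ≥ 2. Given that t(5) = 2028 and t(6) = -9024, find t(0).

Rearranging, t(i-2) = (t(i) + 4 t(i-1)) / 2.
t(4) = (-9024 + 4·2028) / 2 = -912/2 = -456
t(3) = (2028 + 4·(-456)) / 2 = 204/2 = 102
t(2) = (-456 + 4·102) / 2 = -48/2 = -24
t(1) = (102 + 4·(-24)) / 2 = 6/2 = 3
t(0) = (-24 + 4·3) / 2 = -12/2 = -6

-6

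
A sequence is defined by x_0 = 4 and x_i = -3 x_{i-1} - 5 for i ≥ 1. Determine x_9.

x_1 = -3·4 - 5 = -17
x_2 = -3·(-17) - 5 = 46
x_3 = -3·46 - 5 = -143
x_4 = -3·(-143) - 5 = 424
x_5 = -3·424 - 5 = -1277
x_6 = -3·(-1277) - 5 = 3826
x_7 = -3·3826 - 5 = -11483
x_8 = -3·(-11483) - 5 = 34444
x_9 = -3·34444 - 5 = -103337

-103337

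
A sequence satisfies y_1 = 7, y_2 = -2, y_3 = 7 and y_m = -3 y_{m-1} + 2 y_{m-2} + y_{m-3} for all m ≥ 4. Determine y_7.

795

y_4 = -3*7 + 2*(-2) + 7 = -18
y_5 = -3*(-18) + 2*7 + (-2) = 66
y_6 = -3*66 + 2*(-18) + 7 = -227
y_7 = -3*(-227) + 2*66 + (-18) = 795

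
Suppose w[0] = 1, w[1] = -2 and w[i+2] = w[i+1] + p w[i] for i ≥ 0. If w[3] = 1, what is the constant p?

w[2] = -2 + p
w[3] = -2 - p
So -2 - p = 1, giving p = -3.

-3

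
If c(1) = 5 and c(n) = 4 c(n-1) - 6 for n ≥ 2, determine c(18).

The fixed point is -6/(1 - 4) = 2, so c(n) - 2 = 4(c(n-1) - 2).
Hence c(n) = 3·4^{n-1} + 2.
c(18) = 3·4^{17} + 2 = 3·17179869184 + 2 = 51539607554.

51539607554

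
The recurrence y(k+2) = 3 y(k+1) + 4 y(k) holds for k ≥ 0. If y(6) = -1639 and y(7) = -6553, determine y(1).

Rearranging, y(k-2) = (y(k) - 3 y(k-1)) / 4.
y(5) = (-6553 - 3·(-1639)) / 4 = -1636/4 = -409
y(4) = (-1639 - 3·(-409)) / 4 = -412/4 = -103
y(3) = (-409 - 3·(-103)) / 4 = -100/4 = -25
y(2) = (-103 - 3·(-25)) / 4 = -28/4 = -7
y(1) = (-25 - 3·(-7)) / 4 = -4/4 = -1

-1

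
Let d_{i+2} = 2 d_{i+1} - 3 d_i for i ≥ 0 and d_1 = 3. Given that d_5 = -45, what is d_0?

Let d_0 = w.
d_2 = 6 - 3w
d_3 = 3 - 6w
d_4 = -12 - 3w
d_5 = -33 + 12w
So -33 + 12w = -45, giving w = -1.

-1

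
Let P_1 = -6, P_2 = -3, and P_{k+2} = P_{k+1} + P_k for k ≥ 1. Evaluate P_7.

P_3 = (-3) + (-6) = -9
P_4 = (-9) + (-3) = -12
P_5 = (-12) + (-9) = -21
P_6 = (-21) + (-12) = -33
P_7 = (-33) + (-21) = -54

-54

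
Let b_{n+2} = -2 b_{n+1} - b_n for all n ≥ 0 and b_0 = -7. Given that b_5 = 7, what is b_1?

Let b_1 = w.
b_2 = 7 - 2w
b_3 = -14 + 3w
b_4 = 21 - 4w
b_5 = -28 + 5w
So -28 + 5w = 7, giving w = 7.

7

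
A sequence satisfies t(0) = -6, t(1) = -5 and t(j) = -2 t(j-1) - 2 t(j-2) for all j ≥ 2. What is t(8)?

t(2) = -2(-5) - 2(-6) = 22
t(3) = -2(22) - 2(-5) = -34
t(4) = -2(-34) - 2(22) = 24
t(5) = -2(24) - 2(-34) = 20
t(6) = -2(20) - 2(24) = -88
t(7) = -2(-88) - 2(20) = 136
t(8) = -2(136) - 2(-88) = -96

-96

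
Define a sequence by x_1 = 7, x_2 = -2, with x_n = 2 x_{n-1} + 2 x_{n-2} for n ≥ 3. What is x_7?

376

x_3 = 2(-2) + 2(7) = 10
x_4 = 2(10) + 2(-2) = 16
x_5 = 2(16) + 2(10) = 52
x_6 = 2(52) + 2(16) = 136
x_7 = 2(136) + 2(52) = 376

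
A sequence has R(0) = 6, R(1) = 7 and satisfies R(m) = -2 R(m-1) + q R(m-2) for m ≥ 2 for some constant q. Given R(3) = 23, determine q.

1

R(2) = -14 + 6q
R(3) = 28 - 5q
So 28 - 5q = 23, giving q = 1.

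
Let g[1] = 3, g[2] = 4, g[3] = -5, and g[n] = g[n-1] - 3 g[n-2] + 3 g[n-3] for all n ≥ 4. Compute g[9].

g[4] = (-5) - 3(4) + 3(3) = -8
g[5] = (-8) - 3(-5) + 3(4) = 19
g[6] = 19 - 3(-8) + 3(-5) = 28
g[7] = 28 - 3(19) + 3(-8) = -53
g[8] = (-53) - 3(28) + 3(19) = -80
g[9] = (-80) - 3(-53) + 3(28) = 163

163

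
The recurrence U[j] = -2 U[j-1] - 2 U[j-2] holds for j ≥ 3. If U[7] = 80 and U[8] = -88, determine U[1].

Rearranging, U[j-2] = (U[j] + 2 U[j-1]) / -2.
U[6] = (-88 + 2(80)) / -2 = 72/-2 = -36
U[5] = (80 + 2(-36)) / -2 = 8/-2 = -4
U[4] = (-36 + 2(-4)) / -2 = -44/-2 = 22
U[3] = (-4 + 2(22)) / -2 = 40/-2 = -20
U[2] = (22 + 2(-20)) / -2 = -18/-2 = 9
U[1] = (-20 + 2(9)) / -2 = -2/-2 = 1

1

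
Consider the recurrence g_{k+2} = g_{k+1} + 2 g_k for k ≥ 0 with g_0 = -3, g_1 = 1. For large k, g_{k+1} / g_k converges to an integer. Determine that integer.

The characteristic equation is r^2 - r - 2 = 0, which factors as (r - 2)(r + 1) = 0.
So the roots are 2 and -1. Since |2| > |-1| and the coefficient of 2^k is non-zero, the ratio tends to 2.

2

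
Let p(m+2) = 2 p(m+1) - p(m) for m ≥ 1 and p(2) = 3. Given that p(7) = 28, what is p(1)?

Let p(1) = y.
p(3) = 6 - y
p(4) = 9 - 2y
p(5) = 12 - 3y
p(6) = 15 - 4y
p(7) = 18 - 5y
So 18 - 5y = 28, giving y = -2.

-2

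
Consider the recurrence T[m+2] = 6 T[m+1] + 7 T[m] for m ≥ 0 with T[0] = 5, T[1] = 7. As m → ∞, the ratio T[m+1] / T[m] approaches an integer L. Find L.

The characteristic equation is r^2 - 6r - 7 = 0, which factors as (r - 7)(r + 1) = 0.
So the roots are 7 and -1. Since |7| > |-1| and the coefficient of 7^m is non-zero, the ratio tends to 7.

7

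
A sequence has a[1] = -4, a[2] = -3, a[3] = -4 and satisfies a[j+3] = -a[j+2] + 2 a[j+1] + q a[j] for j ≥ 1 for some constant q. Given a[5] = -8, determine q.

-2

a[4] = -2 - 4q
a[5] = -6 + q
So -6 + q = -8, giving q = -2.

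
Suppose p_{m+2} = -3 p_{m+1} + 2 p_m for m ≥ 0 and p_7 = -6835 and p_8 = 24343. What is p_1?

-5

Rearranging, p_{m-2} = (p_m + 3 p_{m-1}) / 2.
p_6 = (24343 + 3(-6835)) / 2 = 3838/2 = 1919
p_5 = (-6835 + 3(1919)) / 2 = -1078/2 = -539
p_4 = (1919 + 3(-539)) / 2 = 302/2 = 151
p_3 = (-539 + 3(151)) / 2 = -86/2 = -43
p_2 = (151 + 3(-43)) / 2 = 22/2 = 11
p_1 = (-43 + 3(11)) / 2 = -10/2 = -5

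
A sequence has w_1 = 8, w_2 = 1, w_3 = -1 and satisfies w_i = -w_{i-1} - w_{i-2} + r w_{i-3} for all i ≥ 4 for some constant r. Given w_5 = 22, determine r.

w_4 = 8r
w_5 = 1 - 7r
So 1 - 7r = 22, giving r = -3.

-3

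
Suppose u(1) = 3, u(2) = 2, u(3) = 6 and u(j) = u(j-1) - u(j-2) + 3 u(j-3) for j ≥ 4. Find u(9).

u(4) = 6 - 2 + 3*3 = 13
u(5) = 13 - 6 + 3*2 = 13
u(6) = 13 - 13 + 3*6 = 18
u(7) = 18 - 13 + 3*13 = 44
u(8) = 44 - 18 + 3*13 = 65
u(9) = 65 - 44 + 3*18 = 75

75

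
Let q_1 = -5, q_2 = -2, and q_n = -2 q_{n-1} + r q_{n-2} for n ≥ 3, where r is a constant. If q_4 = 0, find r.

q_3 = 4 - 5r
q_4 = -8 + 8r
So -8 + 8r = 0, giving r = 1.

1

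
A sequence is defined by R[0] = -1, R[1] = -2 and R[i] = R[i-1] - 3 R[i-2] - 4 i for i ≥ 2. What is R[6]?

R[2] = (-2) - 3*(-1) - 8 = -7
R[3] = (-7) - 3*(-2) - 12 = -13
R[4] = (-13) - 3*(-7) - 16 = -8
R[5] = (-8) - 3*(-13) - 20 = 11
R[6] = 11 - 3*(-8) - 24 = 11

11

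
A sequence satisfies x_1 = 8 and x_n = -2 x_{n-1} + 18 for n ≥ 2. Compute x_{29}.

536870918

The fixed point is 18/(1 + 2) = 6, so x_n - 6 = -2(x_{n-1} - 6).
Hence x_n = 2·(-2)^{n-1} + 6.
x_{29} = 2·(-2)^{28} + 6 = 2·268435456 + 6 = 536870918.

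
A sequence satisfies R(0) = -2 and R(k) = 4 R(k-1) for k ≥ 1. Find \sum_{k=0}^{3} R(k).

-170

R(1) = 4*(-2) = -8
R(2) = 4*(-8) = -32
R(3) = 4*(-32) = -128
Sum = (-2) + (-8) + (-32) + (-128) = -170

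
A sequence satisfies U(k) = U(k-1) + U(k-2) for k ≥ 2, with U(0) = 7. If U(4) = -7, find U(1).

-7

Let U(1) = v.
U(2) = 7 + v
U(3) = 7 + 2v
U(4) = 14 + 3v
So 14 + 3v = -7, giving v = -7.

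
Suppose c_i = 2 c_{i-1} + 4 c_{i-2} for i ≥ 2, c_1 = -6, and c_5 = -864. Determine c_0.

-4

Let c_0 = w.
c_2 = -12 + 4w
c_3 = -48 + 8w
c_4 = -144 + 32w
c_5 = -480 + 96w
So -480 + 96w = -864, giving w = -4.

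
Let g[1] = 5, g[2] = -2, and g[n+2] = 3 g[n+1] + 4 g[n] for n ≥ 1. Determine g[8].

g[3] = 3*(-2) + 4*5 = 14
g[4] = 3*14 + 4*(-2) = 34
g[5] = 3*34 + 4*14 = 158
g[6] = 3*158 + 4*34 = 610
g[7] = 3*610 + 4*158 = 2462
g[8] = 3*2462 + 4*610 = 9826

9826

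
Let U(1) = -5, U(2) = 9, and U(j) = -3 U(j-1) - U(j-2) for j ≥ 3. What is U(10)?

18321

U(3) = -3(9) - (-5) = -22
U(4) = -3(-22) - 9 = 57
U(5) = -3(57) - (-22) = -149
U(6) = -3(-149) - 57 = 390
U(7) = -3(390) - (-149) = -1021
U(8) = -3(-1021) - 390 = 2673
U(9) = -3(2673) - (-1021) = -6998
U(10) = -3(-6998) - 2673 = 18321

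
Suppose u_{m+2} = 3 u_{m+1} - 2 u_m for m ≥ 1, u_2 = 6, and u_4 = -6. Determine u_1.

8

Let u_1 = z.
u_3 = 18 - 2z
u_4 = 42 - 6z
So 42 - 6z = -6, giving z = 8.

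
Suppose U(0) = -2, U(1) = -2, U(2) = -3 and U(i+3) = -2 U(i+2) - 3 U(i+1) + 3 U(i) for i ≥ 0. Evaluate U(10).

-1476

U(3) = -2·(-3) - 3·(-2) + 3·(-2) = 6
U(4) = -2·6 - 3·(-3) + 3·(-2) = -9
U(5) = -2·(-9) - 3·6 + 3·(-3) = -9
U(6) = -2·(-9) - 3·(-9) + 3·6 = 63
U(7) = -2·63 - 3·(-9) + 3·(-9) = -126
U(8) = -2·(-126) - 3·63 + 3·(-9) = 36
U(9) = -2·36 - 3·(-126) + 3·63 = 495
U(10) = -2·495 - 3·36 + 3·(-126) = -1476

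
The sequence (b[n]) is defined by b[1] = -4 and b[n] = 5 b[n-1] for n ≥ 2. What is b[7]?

-62500

b[2] = 5*(-4) = -20
b[3] = 5*(-20) = -100
b[4] = 5*(-100) = -500
b[5] = 5*(-500) = -2500
b[6] = 5*(-2500) = -12500
b[7] = 5*(-12500) = -62500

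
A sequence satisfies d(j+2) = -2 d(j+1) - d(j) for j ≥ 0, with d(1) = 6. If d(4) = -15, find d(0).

Let d(0) = z.
d(2) = -12 - z
d(3) = 18 + 2z
d(4) = -24 - 3z
So -24 - 3z = -15, giving z = -3.

-3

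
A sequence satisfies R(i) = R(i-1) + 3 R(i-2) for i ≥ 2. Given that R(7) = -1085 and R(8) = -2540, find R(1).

-5

Rearranging, R(i-2) = (R(i) - R(i-1)) / 3.
R(6) = (-2540 - (-1085)) / 3 = -1455/3 = -485
R(5) = (-1085 - (-485)) / 3 = -600/3 = -200
R(4) = (-485 - (-200)) / 3 = -285/3 = -95
R(3) = (-200 - (-95)) / 3 = -105/3 = -35
R(2) = (-95 - (-35)) / 3 = -60/3 = -20
R(1) = (-35 - (-20)) / 3 = -15/3 = -5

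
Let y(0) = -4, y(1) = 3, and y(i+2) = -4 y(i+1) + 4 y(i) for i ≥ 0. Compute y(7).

68288

y(2) = -4·3 + 4·(-4) = -28
y(3) = -4·(-28) + 4·3 = 124
y(4) = -4·124 + 4·(-28) = -608
y(5) = -4·(-608) + 4·124 = 2928
y(6) = -4·2928 + 4·(-608) = -14144
y(7) = -4·(-14144) + 4·2928 = 68288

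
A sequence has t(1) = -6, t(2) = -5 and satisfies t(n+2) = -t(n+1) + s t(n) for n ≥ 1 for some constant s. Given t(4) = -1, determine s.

4

t(3) = 5 - 6s
t(4) = -5 + s
So -5 + s = -1, giving s = 4.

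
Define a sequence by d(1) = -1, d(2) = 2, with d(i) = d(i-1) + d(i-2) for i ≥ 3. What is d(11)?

d(3) = 2 + (-1) = 1
d(4) = 1 + 2 = 3
d(5) = 3 + 1 = 4
d(6) = 4 + 3 = 7
d(7) = 7 + 4 = 11
d(8) = 11 + 7 = 18
d(9) = 18 + 11 = 29
d(10) = 29 + 18 = 47
d(11) = 47 + 29 = 76

76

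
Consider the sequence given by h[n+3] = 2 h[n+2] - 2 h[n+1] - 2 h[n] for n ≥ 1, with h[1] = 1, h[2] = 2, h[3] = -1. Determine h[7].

16

h[4] = 2(-1) - 2(2) - 2(1) = -8
h[5] = 2(-8) - 2(-1) - 2(2) = -18
h[6] = 2(-18) - 2(-8) - 2(-1) = -18
h[7] = 2(-18) - 2(-18) - 2(-8) = 16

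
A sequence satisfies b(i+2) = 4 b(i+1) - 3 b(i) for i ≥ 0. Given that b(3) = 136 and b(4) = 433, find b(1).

4

Rearranging, b(i-2) = (b(i) - 4 b(i-1)) / -3.
b(2) = (433 - 4(136)) / -3 = -111/-3 = 37
b(1) = (136 - 4(37)) / -3 = -12/-3 = 4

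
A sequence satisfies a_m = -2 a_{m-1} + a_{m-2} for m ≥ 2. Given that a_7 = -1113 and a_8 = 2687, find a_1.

Rearranging, a_{m-2} = a_m + 2 a_{m-1}.
a_6 = 2687 + 2*(-1113) = 461
a_5 = -1113 + 2*461 = -191
a_4 = 461 + 2*(-191) = 79
a_3 = -191 + 2*79 = -33
a_2 = 79 + 2*(-33) = 13
a_1 = -33 + 2*13 = -7

-7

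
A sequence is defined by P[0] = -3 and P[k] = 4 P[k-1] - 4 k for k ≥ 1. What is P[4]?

-1216

P[1] = 4(-3) - 4 = -16
P[2] = 4(-16) - 8 = -72
P[3] = 4(-72) - 12 = -300
P[4] = 4(-300) - 16 = -1216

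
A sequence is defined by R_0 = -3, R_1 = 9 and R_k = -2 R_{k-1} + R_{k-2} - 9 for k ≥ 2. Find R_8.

R_2 = -2·9 + (-3) - 9 = -30
R_3 = -2·(-30) + 9 - 9 = 60
R_4 = -2·60 + (-30) - 9 = -159
R_5 = -2·(-159) + 60 - 9 = 369
R_6 = -2·369 + (-159) - 9 = -906
R_7 = -2·(-906) + 369 - 9 = 2172
R_8 = -2·2172 + (-906) - 9 = -5259

-5259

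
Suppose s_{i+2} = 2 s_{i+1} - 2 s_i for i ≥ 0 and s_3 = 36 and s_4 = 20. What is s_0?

Rearranging, s_{i-2} = (s_i - 2 s_{i-1}) / -2.
s_2 = (20 - 2·36) / -2 = -52/-2 = 26
s_1 = (36 - 2·26) / -2 = -16/-2 = 8
s_0 = (26 - 2·8) / -2 = 10/-2 = -5

-5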